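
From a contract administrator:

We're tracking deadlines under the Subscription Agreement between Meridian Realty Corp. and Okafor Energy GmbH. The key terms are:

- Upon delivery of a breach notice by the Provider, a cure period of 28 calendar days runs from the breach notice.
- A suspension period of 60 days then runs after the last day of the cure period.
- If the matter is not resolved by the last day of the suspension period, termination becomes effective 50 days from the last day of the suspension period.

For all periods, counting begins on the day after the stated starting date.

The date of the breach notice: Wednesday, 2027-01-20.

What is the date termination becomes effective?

Adding 28 calendar days to 2027-01-20 gives 2027-02-17, which is the last day of the cure period.
Adding 60 calendar days to 2027-02-17 gives 2027-04-18, which is the last day of the suspension period.
The date termination becomes effective: 2027-04-18 + 50 days = 2027-06-07.

2027-06-07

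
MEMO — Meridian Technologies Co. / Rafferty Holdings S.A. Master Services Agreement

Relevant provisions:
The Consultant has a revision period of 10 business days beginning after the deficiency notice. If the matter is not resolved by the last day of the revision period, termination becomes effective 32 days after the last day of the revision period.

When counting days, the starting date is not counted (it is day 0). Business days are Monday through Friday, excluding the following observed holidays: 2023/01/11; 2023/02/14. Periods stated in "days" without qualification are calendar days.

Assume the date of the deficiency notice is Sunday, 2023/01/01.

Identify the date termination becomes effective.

From Sunday, 2023/01/01, 10 business days (Jan 2, Jan 3, Jan 4, Jan 5, Jan 6, Jan 9, Jan 10, Jan 12, Jan 13, Jan 16, skipping weekends and the listed holiday on Jan 11) brings us to Monday, 2023/01/16, which is the last day of the revision period.
The date termination becomes effective: 2023/01/16 + 32 days = 2023/02/17.

2023/02/17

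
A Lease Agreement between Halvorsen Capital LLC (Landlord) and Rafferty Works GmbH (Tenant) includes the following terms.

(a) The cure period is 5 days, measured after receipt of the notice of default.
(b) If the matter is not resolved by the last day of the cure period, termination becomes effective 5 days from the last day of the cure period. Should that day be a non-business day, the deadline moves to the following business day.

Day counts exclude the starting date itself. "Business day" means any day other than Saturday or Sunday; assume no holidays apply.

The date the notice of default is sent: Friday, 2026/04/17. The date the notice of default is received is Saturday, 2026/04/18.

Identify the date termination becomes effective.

2026/04/28

The last day of the cure period: 2026/04/18 + 5 days = 2026/04/23.
Adding 5 calendar days to 2026/04/23 gives 2026/04/28, which is the date termination becomes effective. 2026/04/28 is a Tuesday, so no roll-forward applies.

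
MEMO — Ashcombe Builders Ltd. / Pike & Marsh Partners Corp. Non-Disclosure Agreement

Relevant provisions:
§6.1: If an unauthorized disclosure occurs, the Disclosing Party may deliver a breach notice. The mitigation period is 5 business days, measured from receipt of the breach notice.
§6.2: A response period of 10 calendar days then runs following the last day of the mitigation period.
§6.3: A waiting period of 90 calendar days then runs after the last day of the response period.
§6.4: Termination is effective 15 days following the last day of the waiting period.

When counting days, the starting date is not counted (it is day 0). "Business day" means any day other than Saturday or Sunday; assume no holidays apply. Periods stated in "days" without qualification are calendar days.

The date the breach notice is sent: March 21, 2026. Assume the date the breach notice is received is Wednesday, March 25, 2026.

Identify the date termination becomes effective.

The last day of the mitigation period: 5 business days after Wednesday, March 25, 2026, skipping weekends — Mar 26, Mar 27, Mar 30, Mar 31, Apr 1 — lands on Wednesday, April 1, 2026.
The last day of the response period: April 1, 2026 + 10 days = April 11, 2026.
The last day of the waiting period: 90 calendar days after April 11, 2026 is July 10, 2026.
Adding 15 calendar days to July 10, 2026 gives July 25, 2026, which is the date termination becomes effective.

July 25, 2026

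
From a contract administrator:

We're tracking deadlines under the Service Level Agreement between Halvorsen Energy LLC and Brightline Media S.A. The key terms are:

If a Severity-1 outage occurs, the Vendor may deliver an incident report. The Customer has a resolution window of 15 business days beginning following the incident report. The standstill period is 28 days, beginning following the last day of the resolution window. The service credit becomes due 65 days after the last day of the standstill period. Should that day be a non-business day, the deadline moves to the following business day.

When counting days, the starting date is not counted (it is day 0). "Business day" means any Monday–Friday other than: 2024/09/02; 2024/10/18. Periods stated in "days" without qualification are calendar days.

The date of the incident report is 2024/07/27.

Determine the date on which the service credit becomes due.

The last day of the resolution window: counting 15 business days from Saturday, 2024/07/27 (Jul 29, Jul 30, Jul 31, Aug 1, …, Aug 14, Aug 15, Aug 16, skipping weekends) reaches Friday, 2024/08/16.
Adding 28 calendar days to 2024/08/16 gives 2024/09/13, which is the last day of the standstill period.
The date on which the service credit becomes due: 2024/09/13 + 65 days = 2024/11/17. That falls on a Sunday, so it rolls to the next business day, Monday, 2024/11/18.

2024/11/18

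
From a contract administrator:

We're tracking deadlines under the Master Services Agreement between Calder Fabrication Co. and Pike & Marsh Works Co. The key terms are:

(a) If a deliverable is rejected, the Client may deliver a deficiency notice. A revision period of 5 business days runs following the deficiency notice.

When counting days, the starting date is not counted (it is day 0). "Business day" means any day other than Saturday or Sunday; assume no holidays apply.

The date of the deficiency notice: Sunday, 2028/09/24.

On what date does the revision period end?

2028/09/29

The last day of the revision period: 5 business days after Sunday, 2028/09/24, skipping weekends — Sep 25, Sep 26, Sep 27, Sep 28, Sep 29 — lands on Friday, 2028/09/29.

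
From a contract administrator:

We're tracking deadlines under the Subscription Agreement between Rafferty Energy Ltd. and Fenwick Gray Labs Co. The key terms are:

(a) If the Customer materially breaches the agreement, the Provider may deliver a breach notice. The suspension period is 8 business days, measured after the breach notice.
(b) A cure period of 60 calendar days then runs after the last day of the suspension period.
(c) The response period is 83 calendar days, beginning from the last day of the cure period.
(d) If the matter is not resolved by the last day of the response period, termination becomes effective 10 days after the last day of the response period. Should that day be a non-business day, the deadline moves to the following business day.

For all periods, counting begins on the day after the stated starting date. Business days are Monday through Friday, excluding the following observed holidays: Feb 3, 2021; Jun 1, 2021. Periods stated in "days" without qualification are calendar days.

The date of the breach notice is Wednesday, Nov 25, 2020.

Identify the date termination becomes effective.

The last day of the suspension period: counting 8 business days from Wednesday, Nov 25, 2020 (Nov 26, Nov 27, Nov 30, Dec 1, Dec 2, Dec 3, Dec 4, Dec 7, skipping weekends) reaches Monday, Dec 7, 2020.
The last day of the cure period: Dec 7, 2020 + 60 days = Feb 5, 2021.
Adding 83 calendar days to Feb 5, 2021 gives Apr 29, 2021, which is the last day of the response period.
The date termination becomes effective: Apr 29, 2021 + 10 days = May 9, 2021. That falls on a Sunday, so it rolls to the next business day, Monday, May 10, 2021.

May 10, 2021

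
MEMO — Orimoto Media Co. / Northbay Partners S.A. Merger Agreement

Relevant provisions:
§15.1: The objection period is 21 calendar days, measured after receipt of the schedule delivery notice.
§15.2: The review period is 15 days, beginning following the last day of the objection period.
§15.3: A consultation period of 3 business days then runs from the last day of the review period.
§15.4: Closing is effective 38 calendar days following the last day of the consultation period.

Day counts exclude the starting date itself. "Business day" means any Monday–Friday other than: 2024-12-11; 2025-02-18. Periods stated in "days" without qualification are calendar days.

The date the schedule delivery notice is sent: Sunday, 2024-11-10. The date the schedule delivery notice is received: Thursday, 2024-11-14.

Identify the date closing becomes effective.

2025-02-01

Adding 21 calendar days to 2024-11-14 gives 2024-12-05, which is the last day of the objection period.
The last day of the review period: 2024-12-05 + 15 days = 2024-12-20.
From Friday, 2024-12-20, 3 business days (Dec 23, Dec 24, Dec 25, skipping weekends) brings us to Wednesday, 2024-12-25, which is the last day of the consultation period.
The date closing becomes effective: 38 calendar days after 2024-12-25 is 2025-02-01.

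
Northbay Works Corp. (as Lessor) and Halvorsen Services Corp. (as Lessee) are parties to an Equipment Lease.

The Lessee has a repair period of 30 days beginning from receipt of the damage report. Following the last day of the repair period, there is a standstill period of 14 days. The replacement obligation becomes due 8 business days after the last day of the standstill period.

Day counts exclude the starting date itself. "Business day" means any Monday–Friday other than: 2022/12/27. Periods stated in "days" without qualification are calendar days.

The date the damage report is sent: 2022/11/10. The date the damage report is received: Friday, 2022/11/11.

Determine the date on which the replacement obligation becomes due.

The last day of the repair period: 30 calendar days after 2022/11/11 is 2022/12/11.
The last day of the standstill period: 2022/12/11 + 14 days = 2022/12/25.
The date on which the replacement obligation becomes due: counting 8 business days from Sunday, 2022/12/25 (Dec 26, Dec 28, Dec 29, Dec 30, Jan 2, Jan 3, Jan 4, Jan 5, skipping weekends and the listed holiday on Dec 27) reaches Thursday, 2023/01/05.

2023/01/05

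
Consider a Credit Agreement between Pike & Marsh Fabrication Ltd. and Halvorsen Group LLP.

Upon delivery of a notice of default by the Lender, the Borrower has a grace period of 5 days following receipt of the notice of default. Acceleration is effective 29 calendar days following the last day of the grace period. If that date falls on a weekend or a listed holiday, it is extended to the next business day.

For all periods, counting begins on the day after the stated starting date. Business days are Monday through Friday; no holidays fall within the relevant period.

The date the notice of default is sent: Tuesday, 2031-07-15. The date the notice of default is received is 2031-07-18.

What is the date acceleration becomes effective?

The last day of the grace period: 5 calendar days after 2031-07-18 is 2031-07-23.
The date acceleration becomes effective: 29 calendar days after 2031-07-23 is 2031-08-21. 2031-08-21 is a Thursday, so no roll-forward applies.

2031-08-21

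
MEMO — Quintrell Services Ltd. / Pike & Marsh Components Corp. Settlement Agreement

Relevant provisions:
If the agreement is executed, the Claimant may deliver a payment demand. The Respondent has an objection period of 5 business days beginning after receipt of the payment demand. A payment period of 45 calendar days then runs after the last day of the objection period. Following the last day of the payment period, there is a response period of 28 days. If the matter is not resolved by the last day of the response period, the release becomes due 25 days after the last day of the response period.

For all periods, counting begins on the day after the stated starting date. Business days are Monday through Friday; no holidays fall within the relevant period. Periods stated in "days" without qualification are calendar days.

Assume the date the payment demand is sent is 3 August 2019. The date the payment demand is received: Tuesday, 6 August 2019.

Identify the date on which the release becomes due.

19 November 2019

The last day of the objection period: 5 business days after Tuesday, 6 August 2019, skipping weekends — Aug 7, Aug 8, Aug 9, Aug 12, Aug 13 — lands on Tuesday, 13 August 2019.
The last day of the payment period: 45 calendar days after 13 August 2019 is 27 September 2019.
The last day of the response period: 28 calendar days after 27 September 2019 is 25 October 2019.
The date on which the release becomes due: 25 October 2019 + 25 days = 19 November 2019.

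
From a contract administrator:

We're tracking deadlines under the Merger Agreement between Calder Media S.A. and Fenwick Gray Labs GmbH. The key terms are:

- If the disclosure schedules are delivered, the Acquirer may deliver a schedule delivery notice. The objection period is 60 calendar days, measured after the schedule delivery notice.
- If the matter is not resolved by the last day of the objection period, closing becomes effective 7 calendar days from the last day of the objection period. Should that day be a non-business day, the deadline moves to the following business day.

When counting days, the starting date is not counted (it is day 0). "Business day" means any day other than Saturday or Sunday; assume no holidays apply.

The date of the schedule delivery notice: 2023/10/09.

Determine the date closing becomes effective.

2023/12/15

The last day of the objection period: 60 calendar days after 2023/10/09 is 2023/12/08.
The date closing becomes effective: 2023/12/08 + 7 days = 2023/12/15. 2023/12/15 is a Friday, so no roll-forward applies.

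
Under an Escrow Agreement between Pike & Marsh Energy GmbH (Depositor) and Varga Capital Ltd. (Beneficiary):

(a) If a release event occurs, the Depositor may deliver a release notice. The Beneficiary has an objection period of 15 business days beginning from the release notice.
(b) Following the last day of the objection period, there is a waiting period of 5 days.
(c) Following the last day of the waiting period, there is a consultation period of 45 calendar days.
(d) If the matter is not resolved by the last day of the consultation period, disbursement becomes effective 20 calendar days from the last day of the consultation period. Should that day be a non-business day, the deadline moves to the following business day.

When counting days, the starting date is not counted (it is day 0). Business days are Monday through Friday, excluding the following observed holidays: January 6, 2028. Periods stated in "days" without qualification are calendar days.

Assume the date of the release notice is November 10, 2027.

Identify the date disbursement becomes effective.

The last day of the objection period: counting 15 business days from Wednesday, November 10, 2027 (Nov 11, Nov 12, Nov 15, Nov 16, …, Nov 29, Nov 30, Dec 1, skipping weekends) reaches Wednesday, December 1, 2027.
Adding 5 calendar days to December 1, 2027 gives December 6, 2027, which is the last day of the waiting period.
The last day of the consultation period: 45 calendar days after December 6, 2027 is January 20, 2028.
The date disbursement becomes effective: January 20, 2028 + 20 days = February 9, 2028. February 9, 2028 is a Wednesday and is not a listed holiday, so no roll-forward applies.

February 9, 2028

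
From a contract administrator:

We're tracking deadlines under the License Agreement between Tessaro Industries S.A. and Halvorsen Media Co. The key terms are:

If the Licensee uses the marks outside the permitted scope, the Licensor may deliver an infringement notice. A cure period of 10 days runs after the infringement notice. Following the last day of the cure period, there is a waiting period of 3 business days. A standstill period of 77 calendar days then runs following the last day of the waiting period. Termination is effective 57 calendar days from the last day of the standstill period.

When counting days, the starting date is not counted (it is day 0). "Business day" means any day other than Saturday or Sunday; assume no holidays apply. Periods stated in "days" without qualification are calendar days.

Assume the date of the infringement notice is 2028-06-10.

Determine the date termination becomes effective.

2028-11-04

The last day of the cure period: 10 calendar days after 2028-06-10 is 2028-06-20.
From Tuesday, 2028-06-20, 3 business days (Jun 21, Jun 22, Jun 23, skipping weekends) brings us to Friday, 2028-06-23, which is the last day of the waiting period.
The last day of the standstill period: 2028-06-23 + 77 days = 2028-09-08.
The date termination becomes effective: 2028-09-08 + 57 days = 2028-11-04.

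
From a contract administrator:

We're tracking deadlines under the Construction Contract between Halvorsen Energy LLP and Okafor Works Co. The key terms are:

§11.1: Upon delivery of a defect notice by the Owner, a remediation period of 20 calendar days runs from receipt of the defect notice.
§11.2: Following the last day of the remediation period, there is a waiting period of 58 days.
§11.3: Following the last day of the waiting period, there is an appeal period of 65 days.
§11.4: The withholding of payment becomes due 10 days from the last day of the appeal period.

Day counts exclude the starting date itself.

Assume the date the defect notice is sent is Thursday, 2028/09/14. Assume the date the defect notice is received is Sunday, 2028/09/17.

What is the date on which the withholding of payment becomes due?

The last day of the remediation period: 2028/09/17 + 20 days = 2028/10/07.
The last day of the waiting period: 58 calendar days after 2028/10/07 is 2028/12/04.
The last day of the appeal period: 2028/12/04 + 65 days = 2029/02/07.
The date on which the withholding of payment becomes due: 10 calendar days after 2029/02/07 is 2029/02/17.

2029/02/17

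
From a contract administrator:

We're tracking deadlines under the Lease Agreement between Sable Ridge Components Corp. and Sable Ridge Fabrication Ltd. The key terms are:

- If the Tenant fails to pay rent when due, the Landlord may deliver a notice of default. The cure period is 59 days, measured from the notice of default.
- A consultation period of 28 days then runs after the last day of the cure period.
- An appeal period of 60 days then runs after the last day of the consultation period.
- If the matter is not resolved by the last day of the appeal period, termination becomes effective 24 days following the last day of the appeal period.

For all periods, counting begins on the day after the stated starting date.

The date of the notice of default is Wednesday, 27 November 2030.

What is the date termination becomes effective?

17 May 2031

Adding 59 calendar days to 27 November 2030 gives 25 January 2031, which is the last day of the cure period.
Adding 28 calendar days to 25 January 2031 gives 22 February 2031, which is the last day of the consultation period.
Adding 60 calendar days to 22 February 2031 gives 23 April 2031, which is the last day of the appeal period.
Adding 24 calendar days to 23 April 2031 gives 17 May 2031, which is the date termination becomes effective.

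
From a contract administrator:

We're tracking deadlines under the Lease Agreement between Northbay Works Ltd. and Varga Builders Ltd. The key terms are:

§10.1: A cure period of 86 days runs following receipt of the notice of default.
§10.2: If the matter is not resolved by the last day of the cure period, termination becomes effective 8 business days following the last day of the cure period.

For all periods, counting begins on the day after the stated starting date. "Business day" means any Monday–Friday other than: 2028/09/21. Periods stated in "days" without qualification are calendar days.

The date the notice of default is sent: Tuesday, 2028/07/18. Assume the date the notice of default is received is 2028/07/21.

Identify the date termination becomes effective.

Adding 86 calendar days to 2028/07/21 gives 2028/10/15, which is the last day of the cure period.
From Sunday, 2028/10/15, 8 business days (Oct 16, Oct 17, Oct 18, Oct 19, Oct 20, Oct 23, Oct 24, Oct 25, skipping weekends) brings us to Wednesday, 2028/10/25, which is the date termination becomes effective.

2028/10/25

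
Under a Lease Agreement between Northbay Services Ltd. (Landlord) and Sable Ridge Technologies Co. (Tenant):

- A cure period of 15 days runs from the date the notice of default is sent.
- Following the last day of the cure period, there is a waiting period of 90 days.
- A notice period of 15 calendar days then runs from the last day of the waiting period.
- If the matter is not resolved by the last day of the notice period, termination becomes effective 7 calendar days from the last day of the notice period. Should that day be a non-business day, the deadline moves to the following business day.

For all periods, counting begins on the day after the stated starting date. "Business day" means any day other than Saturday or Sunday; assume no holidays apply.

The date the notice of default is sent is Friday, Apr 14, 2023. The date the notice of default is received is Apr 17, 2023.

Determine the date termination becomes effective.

Aug 21, 2023

The last day of the cure period: Apr 14, 2023 + 15 days = Apr 29, 2023.
The last day of the waiting period: 90 calendar days after Apr 29, 2023 is Jul 28, 2023.
The last day of the notice period: 15 calendar days after Jul 28, 2023 is Aug 12, 2023.
Adding 7 calendar days to Aug 12, 2023 gives Aug 19, 2023, which is the date termination becomes effective. That falls on a Saturday, so it rolls to the next business day, Monday, Aug 21, 2023.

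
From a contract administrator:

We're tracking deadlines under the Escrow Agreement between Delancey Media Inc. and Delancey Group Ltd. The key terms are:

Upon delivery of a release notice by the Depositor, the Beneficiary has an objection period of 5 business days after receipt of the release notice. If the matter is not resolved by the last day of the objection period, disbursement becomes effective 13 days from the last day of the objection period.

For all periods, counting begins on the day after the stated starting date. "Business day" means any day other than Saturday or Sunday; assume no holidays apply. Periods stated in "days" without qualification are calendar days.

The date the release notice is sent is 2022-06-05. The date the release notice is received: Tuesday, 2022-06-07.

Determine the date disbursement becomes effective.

The last day of the objection period: 5 business days after Tuesday, 2022-06-07, skipping weekends — Jun 8, Jun 9, Jun 10, Jun 13, Jun 14 — lands on Tuesday, 2022-06-14.
Adding 13 calendar days to 2022-06-14 gives 2022-06-27, which is the date disbursement becomes effective.

2022-06-27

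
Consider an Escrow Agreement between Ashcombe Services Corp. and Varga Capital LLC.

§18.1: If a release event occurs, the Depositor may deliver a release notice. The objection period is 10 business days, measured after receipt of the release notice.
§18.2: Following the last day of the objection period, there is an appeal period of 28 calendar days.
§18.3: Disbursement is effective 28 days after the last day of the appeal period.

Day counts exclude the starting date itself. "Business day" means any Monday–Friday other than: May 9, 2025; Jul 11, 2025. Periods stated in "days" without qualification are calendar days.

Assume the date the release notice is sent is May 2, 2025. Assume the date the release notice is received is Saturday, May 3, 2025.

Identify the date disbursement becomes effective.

From Saturday, May 3, 2025, 10 business days (May 5, May 6, May 7, May 8, May 12, May 13, May 14, May 15, May 16, May 19, skipping weekends and the listed holiday on May 9) brings us to Monday, May 19, 2025, which is the last day of the objection period.
Adding 28 calendar days to May 19, 2025 gives Jun 16, 2025, which is the last day of the appeal period.
The date disbursement becomes effective: Jun 16, 2025 + 28 days = Jul 14, 2025.

Jul 14, 2025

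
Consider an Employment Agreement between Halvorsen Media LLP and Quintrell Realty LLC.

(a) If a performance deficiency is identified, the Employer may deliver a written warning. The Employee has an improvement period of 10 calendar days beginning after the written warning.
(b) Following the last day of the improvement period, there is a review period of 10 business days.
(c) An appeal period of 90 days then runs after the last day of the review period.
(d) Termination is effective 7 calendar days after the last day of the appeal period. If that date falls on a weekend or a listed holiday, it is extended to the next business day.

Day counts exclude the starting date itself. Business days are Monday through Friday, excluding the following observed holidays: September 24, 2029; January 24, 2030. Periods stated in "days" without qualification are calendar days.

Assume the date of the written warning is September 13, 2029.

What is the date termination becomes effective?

The last day of the improvement period: 10 calendar days after September 13, 2029 is September 23, 2029.
The last day of the review period: counting 10 business days from Sunday, September 23, 2029 (Sep 25, Sep 26, Sep 27, Sep 28, Oct 1, Oct 2, Oct 3, Oct 4, Oct 5, Oct 8, skipping weekends and the listed holiday on Sep 24) reaches Monday, October 8, 2029.
Adding 90 calendar days to October 8, 2029 gives January 6, 2030, which is the last day of the appeal period.
Adding 7 calendar days to January 6, 2030 gives January 13, 2030, which is the date termination becomes effective. That falls on a Sunday, so it rolls to the next business day, Monday, January 14, 2030.

January 14, 2030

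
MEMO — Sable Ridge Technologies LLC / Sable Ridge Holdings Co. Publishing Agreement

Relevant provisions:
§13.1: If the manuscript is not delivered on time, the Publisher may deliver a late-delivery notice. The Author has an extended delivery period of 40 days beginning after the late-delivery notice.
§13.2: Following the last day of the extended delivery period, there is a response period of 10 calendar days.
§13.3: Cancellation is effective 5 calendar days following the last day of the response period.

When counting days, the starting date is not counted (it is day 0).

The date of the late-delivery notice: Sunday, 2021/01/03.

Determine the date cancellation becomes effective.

2021/02/27

Adding 40 calendar days to 2021/01/03 gives 2021/02/12, which is the last day of the extended delivery period.
The last day of the response period: 10 calendar days after 2021/02/12 is 2021/02/22.
The date cancellation becomes effective: 5 calendar days after 2021/02/22 is 2021/02/27.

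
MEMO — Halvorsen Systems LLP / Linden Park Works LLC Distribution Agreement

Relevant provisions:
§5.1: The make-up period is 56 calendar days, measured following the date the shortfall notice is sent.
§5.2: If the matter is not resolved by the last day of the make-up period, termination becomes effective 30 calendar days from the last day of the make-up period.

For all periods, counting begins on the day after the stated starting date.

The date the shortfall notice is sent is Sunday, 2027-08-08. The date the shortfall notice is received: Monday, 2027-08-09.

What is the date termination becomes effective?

2027-11-02

The last day of the make-up period: 2027-08-08 + 56 days = 2027-10-03.
The date termination becomes effective: 30 calendar days after 2027-10-03 is 2027-11-02.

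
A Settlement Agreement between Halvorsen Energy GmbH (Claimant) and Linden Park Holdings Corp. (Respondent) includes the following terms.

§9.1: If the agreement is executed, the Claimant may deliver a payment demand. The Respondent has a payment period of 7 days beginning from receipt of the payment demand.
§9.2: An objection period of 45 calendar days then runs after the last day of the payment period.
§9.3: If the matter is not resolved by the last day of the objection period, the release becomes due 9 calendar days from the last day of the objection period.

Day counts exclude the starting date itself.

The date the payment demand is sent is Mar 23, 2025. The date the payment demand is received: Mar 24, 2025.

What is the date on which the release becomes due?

May 24, 2025

The last day of the payment period: Mar 24, 2025 + 7 days = Mar 31, 2025.
The last day of the objection period: Mar 31, 2025 + 45 days = May 15, 2025.
Adding 9 calendar days to May 15, 2025 gives May 24, 2025, which is the date on which the release becomes due.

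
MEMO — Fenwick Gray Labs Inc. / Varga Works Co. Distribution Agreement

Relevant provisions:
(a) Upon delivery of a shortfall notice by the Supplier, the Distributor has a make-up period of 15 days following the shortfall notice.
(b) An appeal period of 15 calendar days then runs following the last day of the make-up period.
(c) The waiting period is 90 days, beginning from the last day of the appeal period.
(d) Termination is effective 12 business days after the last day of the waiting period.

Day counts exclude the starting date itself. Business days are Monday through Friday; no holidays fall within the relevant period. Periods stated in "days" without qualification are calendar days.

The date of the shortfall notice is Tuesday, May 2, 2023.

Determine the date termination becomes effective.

The last day of the make-up period: 15 calendar days after May 2, 2023 is May 17, 2023.
The last day of the appeal period: 15 calendar days after May 17, 2023 is June 1, 2023.
Adding 90 calendar days to June 1, 2023 gives August 30, 2023, which is the last day of the waiting period.
From Wednesday, August 30, 2023, 12 business days (Aug 31, Sep 1, Sep 4, Sep 5, …, Sep 13, Sep 14, Sep 15, skipping weekends) brings us to Friday, September 15, 2023, which is the date termination becomes effective.

September 15, 2023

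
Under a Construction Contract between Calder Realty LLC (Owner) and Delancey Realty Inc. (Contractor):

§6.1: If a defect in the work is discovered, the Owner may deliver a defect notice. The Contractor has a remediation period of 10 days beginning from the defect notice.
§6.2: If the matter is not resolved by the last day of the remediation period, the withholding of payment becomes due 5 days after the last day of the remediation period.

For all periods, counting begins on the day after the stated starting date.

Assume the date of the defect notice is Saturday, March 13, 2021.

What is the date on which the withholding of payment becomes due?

March 28, 2021

Adding 10 calendar days to March 13, 2021 gives March 23, 2021, which is the last day of the remediation period.
The date on which the withholding of payment becomes due: March 23, 2021 + 5 days = March 28, 2021.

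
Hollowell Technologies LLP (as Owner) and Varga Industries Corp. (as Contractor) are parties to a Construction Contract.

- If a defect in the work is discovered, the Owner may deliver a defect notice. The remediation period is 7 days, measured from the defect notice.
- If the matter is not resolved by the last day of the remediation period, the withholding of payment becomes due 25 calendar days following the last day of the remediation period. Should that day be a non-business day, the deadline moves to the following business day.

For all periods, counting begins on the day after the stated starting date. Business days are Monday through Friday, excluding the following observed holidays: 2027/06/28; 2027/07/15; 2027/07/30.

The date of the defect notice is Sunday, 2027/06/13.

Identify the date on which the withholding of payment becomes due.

2027/07/16

The last day of the remediation period: 7 calendar days after 2027/06/13 is 2027/06/20.
The date on which the withholding of payment becomes due: 2027/06/20 + 25 days = 2027/07/15. That falls on Thursday, a listed holiday, so it rolls to the next business day, Friday, 2027/07/16.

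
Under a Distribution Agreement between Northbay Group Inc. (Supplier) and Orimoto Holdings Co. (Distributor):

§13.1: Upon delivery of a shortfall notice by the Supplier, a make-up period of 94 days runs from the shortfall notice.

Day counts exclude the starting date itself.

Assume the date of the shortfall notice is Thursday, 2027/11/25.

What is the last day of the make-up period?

2028/02/27

The last day of the make-up period: 94 calendar days after 2027/11/25 is 2028/02/27.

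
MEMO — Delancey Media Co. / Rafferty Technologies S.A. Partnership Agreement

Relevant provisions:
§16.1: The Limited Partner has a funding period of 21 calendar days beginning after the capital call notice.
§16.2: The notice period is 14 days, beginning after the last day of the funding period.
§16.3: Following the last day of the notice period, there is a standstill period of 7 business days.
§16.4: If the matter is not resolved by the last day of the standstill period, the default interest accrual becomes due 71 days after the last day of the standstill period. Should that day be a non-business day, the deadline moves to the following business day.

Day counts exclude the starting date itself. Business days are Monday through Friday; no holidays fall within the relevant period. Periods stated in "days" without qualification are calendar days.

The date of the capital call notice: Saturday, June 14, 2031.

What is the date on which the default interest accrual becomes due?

October 8, 2031

Adding 21 calendar days to June 14, 2031 gives July 5, 2031, which is the last day of the funding period.
The last day of the notice period: 14 calendar days after July 5, 2031 is July 19, 2031.
From Saturday, July 19, 2031, 7 business days (Jul 21, Jul 22, Jul 23, Jul 24, Jul 25, Jul 28, Jul 29, skipping weekends) brings us to Tuesday, July 29, 2031, which is the last day of the standstill period.
The date on which the default interest accrual becomes due: July 29, 2031 + 71 days = October 8, 2031. October 8, 2031 is a Wednesday, so no roll-forward applies.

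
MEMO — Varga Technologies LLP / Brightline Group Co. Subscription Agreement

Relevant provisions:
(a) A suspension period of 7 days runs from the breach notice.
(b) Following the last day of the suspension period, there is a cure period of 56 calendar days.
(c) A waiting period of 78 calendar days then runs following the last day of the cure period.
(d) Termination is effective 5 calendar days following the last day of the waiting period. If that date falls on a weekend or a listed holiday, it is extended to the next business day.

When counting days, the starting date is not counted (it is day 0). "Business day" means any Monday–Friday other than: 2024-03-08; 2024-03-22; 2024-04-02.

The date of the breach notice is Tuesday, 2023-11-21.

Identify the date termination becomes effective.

The last day of the suspension period: 7 calendar days after 2023-11-21 is 2023-11-28.
Adding 56 calendar days to 2023-11-28 gives 2024-01-23, which is the last day of the cure period.
The last day of the waiting period: 78 calendar days after 2024-01-23 is 2024-04-10.
The date termination becomes effective: 2024-04-10 + 5 days = 2024-04-15. 2024-04-15 is a Monday and is not a listed holiday, so no roll-forward applies.

2024-04-15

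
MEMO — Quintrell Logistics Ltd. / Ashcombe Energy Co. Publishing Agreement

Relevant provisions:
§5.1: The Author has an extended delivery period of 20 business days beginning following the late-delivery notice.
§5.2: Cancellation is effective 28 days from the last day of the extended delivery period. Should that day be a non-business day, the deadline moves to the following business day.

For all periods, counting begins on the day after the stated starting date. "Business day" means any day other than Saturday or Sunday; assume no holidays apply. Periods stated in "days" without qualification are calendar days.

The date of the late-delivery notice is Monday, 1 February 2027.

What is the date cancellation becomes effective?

From Monday, 1 February 2027, 20 business days (Feb 2, Feb 3, Feb 4, Feb 5, …, Feb 25, Feb 26, Mar 1, skipping weekends) brings us to Monday, 1 March 2027, which is the last day of the extended delivery period.
The date cancellation becomes effective: 28 calendar days after 1 March 2027 is 29 March 2027. 29 March 2027 is a Monday, so no roll-forward applies.

29 March 2027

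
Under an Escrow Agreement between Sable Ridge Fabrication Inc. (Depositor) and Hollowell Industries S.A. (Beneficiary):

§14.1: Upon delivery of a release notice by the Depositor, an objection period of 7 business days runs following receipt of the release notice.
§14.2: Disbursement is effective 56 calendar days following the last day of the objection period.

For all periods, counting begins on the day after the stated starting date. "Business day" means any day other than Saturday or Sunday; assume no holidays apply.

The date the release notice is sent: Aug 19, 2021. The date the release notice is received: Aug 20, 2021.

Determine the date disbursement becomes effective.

The last day of the objection period: 7 business days after Friday, Aug 20, 2021, skipping weekends — Aug 23, Aug 24, Aug 25, Aug 26, Aug 27, Aug 30, Aug 31 — lands on Tuesday, Aug 31, 2021.
Adding 56 calendar days to Aug 31, 2021 gives Oct 26, 2021, which is the date disbursement becomes effective.

Oct 26, 2021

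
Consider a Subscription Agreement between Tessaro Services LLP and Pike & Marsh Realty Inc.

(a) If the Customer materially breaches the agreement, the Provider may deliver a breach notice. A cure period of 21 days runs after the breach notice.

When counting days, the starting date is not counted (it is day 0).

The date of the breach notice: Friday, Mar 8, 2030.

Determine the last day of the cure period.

Mar 29, 2030

The last day of the cure period: Mar 8, 2030 + 21 days = Mar 29, 2030.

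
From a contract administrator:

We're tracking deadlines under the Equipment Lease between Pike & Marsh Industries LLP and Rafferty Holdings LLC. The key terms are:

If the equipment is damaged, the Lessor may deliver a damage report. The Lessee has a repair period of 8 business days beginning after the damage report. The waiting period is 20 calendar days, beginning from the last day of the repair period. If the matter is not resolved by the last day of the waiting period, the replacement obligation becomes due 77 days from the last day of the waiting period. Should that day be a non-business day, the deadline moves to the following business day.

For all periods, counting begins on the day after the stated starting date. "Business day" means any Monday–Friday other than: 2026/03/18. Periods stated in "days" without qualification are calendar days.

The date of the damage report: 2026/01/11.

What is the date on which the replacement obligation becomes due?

2026/04/28

The last day of the repair period: 8 business days after Sunday, 2026/01/11, skipping weekends — Jan 12, Jan 13, Jan 14, Jan 15, Jan 16, Jan 19, Jan 20, Jan 21 — lands on Wednesday, 2026/01/21.
The last day of the waiting period: 2026/01/21 + 20 days = 2026/02/10.
The date on which the replacement obligation becomes due: 2026/02/10 + 77 days = 2026/04/28. 2026/04/28 is a Tuesday and is not a listed holiday, so no roll-forward applies.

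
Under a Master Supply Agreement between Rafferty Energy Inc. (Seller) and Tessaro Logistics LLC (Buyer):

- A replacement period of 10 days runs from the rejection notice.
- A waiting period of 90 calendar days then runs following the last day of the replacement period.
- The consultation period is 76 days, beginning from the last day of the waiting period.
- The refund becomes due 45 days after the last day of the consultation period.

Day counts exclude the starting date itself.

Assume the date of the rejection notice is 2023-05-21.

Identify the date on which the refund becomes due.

2023-12-28

The last day of the replacement period: 10 calendar days after 2023-05-21 is 2023-05-31.
The last day of the waiting period: 90 calendar days after 2023-05-31 is 2023-08-29.
The last day of the consultation period: 2023-08-29 + 76 days = 2023-11-13.
The date on which the refund becomes due: 45 calendar days after 2023-11-13 is 2023-12-28.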